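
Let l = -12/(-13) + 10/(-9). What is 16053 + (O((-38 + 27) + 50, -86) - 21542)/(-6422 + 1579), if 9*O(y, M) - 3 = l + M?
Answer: 81887840446/5099679 ≈ 16057.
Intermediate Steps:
l = -22/117 (l = -12*(-1/13) + 10*(-⅑) = 12/13 - 10/9 = -22/117 ≈ -0.18803)
O(y, M) = 329/1053 + M/9 (O(y, M) = ⅓ + (-22/117 + M)/9 = ⅓ + (-22/1053 + M/9) = 329/1053 + M/9)
16053 + (O((-38 + 27) + 50, -86) - 21542)/(-6422 + 1579) = 16053 + ((329/1053 + (⅑)*(-86)) - 21542)/(-6422 + 1579) = 16053 + ((329/1053 - 86/9) - 21542)/(-4843) = 16053 + (-9733/1053 - 21542)*(-1/4843) = 16053 - 22693459/1053*(-1/4843) = 16053 + 22693459/5099679 = 81887840446/5099679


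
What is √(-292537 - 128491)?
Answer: 2*I*√105257 ≈ 648.87*I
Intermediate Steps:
√(-292537 - 128491) = √(-421028) = 2*I*√105257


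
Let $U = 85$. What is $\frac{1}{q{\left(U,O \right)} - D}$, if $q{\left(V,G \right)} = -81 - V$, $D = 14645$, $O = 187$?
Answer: $- \frac{1}{14811} \approx -6.7517 \cdot 10^{-5}$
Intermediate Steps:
$\frac{1}{q{\left(U,O \right)} - D} = \frac{1}{\left(-81 - 85\right) - 14645} = \frac{1}{-166 - 14645} = \frac{1}{-14811} = - \frac{1}{14811}$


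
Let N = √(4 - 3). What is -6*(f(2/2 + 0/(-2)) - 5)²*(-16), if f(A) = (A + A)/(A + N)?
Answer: 1536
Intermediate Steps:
N = 1 (N = √1 = 1)
f(A) = 2*A/(1 + A) (f(A) = (A + A)/(A + 1) = (2*A)/(1 + A) = 2*A/(1 + A))
-6*(f(2/2 + 0/(-2)) - 5)²*(-16) = -6*(2*(2/2 + 0/(-2))/(1 + (2/2 + 0/(-2))) - 5)²*(-16) = -6*(2*(2*(½) + 0*(-½))/(1 + (2*(½) + 0*(-½))) - 5)²*(-16) = -6*(2*(1 + 0)/(1 + (1 + 0)) - 5)²*(-16) = -6*(2*1/(1 + 1) - 5)²*(-16) = -6*(2*1/2 - 5)²*(-16) = -6*(2*1*(½) - 5)²*(-16) = -6*(1 - 5)²*(-16) = -6*(-4)²*(-16) = -6*16*(-16) = -96*(-16) = 1536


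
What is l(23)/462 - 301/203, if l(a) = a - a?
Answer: -43/29 ≈ -1.4828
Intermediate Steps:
l(a) = 0
l(23)/462 - 301/203 = 0/462 - 301/203 = 0*(1/462) - 301*1/203 = 0 - 43/29 = -43/29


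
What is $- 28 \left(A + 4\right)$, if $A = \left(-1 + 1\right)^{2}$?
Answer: $-112$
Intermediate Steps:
$A = 0$ ($A = 0^{2} = 0$)
$- 28 \left(A + 4\right) = - 28 \left(0 + 4\right) = \left(-28\right) 4 = -112$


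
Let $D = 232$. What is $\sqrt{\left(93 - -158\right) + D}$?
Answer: $\sqrt{483} \approx 21.977$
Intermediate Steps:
$\sqrt{\left(93 - -158\right) + D} = \sqrt{\left(93 - -158\right) + 232} = \sqrt{\left(93 + 158\right) + 232} = \sqrt{251 + 232} = \sqrt{483}$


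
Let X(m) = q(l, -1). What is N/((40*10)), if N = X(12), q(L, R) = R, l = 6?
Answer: -1/400 ≈ -0.0025000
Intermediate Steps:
X(m) = -1
N = -1
N/((40*10)) = -1/(40*10) = -1/400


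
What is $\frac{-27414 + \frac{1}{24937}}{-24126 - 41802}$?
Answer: $\frac{683622917}{1644046536} \approx 0.41582$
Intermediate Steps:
$\frac{-27414 + \frac{1}{24937}}{-24126 - 41802} = \frac{-27414 + \frac{1}{24937}}{-65928} = \left(- \frac{683622917}{24937}\right) \left(- \frac{1}{65928}\right) = \frac{683622917}{1644046536}$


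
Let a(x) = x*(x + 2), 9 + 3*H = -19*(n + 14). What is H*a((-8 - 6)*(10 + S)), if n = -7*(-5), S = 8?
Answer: -19740000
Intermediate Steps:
n = 35
H = -940/3 (H = -3 + (-19*(35 + 14))/3 = -3 + (-19*49)/3 = -3 + (⅓)*(-931) = -3 - 931/3 = -940/3 ≈ -313.33)
a(x) = x*(2 + x)
H*a((-8 - 6)*(10 + S)) = -940*(-8 - 6)*(10 + 8)*(2 + (-8 - 6)*(10 + 8))/3 = -940*(-14*18)*(2 - 14*18)/3 = -(-78960)*(2 - 252) = -(-78960)*(-250) = -940/3*63000 = -19740000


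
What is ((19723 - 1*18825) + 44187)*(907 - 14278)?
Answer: -602831535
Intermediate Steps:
((19723 - 1*18825) + 44187)*(907 - 14278) = ((19723 - 18825) + 44187)*(-13371) = (898 + 44187)*(-13371) = 45085*(-13371) = -602831535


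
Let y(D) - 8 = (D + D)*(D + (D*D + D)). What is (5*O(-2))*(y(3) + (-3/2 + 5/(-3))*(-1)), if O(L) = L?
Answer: -3035/3 ≈ -1011.7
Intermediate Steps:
y(D) = 8 + 2*D*(D² + 2*D) (y(D) = 8 + (D + D)*(D + (D*D + D)) = 8 + (2*D)*(D + (D² + D)) = 8 + (2*D)*(D + (D + D²)) = 8 + (2*D)*(D² + 2*D) = 8 + 2*D*(D² + 2*D))
(5*O(-2))*(y(3) + (-3/2 + 5/(-3))*(-1)) = (5*(-2))*((8 + 2*3³ + 4*3²) + (-3/2 + 5/(-3))*(-1)) = -10*((8 + 2*27 + 4*9) + (-3*½ + 5*(-⅓))*(-1)) = -10*((8 + 54 + 36) + (-3/2 - 5/3)*(-1)) = -10*(98 - 19/6*(-1)) = -10*(98 + 19/6) = -10*607/6 = -3035/3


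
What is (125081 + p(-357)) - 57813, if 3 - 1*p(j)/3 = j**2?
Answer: -315070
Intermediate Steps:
p(j) = 9 - 3*j**2
(125081 + p(-357)) - 57813 = (125081 + (9 - 3*(-357)**2)) - 57813 = (125081 + (9 - 3*127449)) - 57813 = (125081 + (9 - 382347)) - 57813 = (125081 - 382338) - 57813 = -257257 - 57813 = -315070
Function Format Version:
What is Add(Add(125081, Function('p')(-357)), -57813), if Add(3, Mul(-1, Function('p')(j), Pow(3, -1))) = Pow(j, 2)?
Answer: -315070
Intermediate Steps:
Function('p')(j) = Add(9, Mul(-3, Pow(j, 2)))
Add(Add(125081, Function('p')(-357)), -57813) = Add(Add(125081, Add(9, Mul(-3, Pow(-357, 2)))), -57813) = Add(Add(125081, Add(9, Mul(-3, 127449))), -57813) = Add(Add(125081, Add(9, -382347)), -57813) = Add(Add(125081, -382338), -57813) = Add(-257257, -57813) = -315070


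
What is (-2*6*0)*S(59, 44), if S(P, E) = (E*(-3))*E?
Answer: 0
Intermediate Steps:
S(P, E) = -3*E**2 (S(P, E) = (-3*E)*E = -3*E**2)
(-2*6*0)*S(59, 44) = (-2*6*0)*(-3*44**2) = (-12*0)*(-3*1936) = 0*(-5808) = 0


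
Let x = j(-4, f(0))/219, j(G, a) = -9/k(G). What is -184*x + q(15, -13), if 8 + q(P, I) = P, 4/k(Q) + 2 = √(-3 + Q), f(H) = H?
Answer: 235/73 + 138*I*√7/73 ≈ 3.2192 + 5.0016*I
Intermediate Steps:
k(Q) = 4/(-2 + √(-3 + Q))
q(P, I) = -8 + P
j(G, a) = 9/2 - 9*√(-3 + G)/4 (j(G, a) = -(-9/2 + 9*√(-3 + G)/4) = -9*(-½ + √(-3 + G)/4) = 9/2 - 9*√(-3 + G)/4)
x = 3/146 - 3*I*√7/292 (x = (9/2 - 9*√(-3 - 4)/4)/219 = (9/2 - 9*I*√7/4)*(1/219) = 3/146 - 3*I*√7/292 ≈ 0.020548 - 0.027182*I)
-184*x + q(15, -13) = -184*(3/146 - 3*I*√7/292) + (-8 + 15) = (-276/73 + 138*I*√7/73) + 7 = 235/73 + 138*I*√7/73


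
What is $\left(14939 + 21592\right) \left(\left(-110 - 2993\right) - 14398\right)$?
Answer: $-639329031$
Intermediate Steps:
$\left(14939 + 21592\right) \left(\left(-110 - 2993\right) - 14398\right) = 36531 \left(\left(-110 - 2993\right) - 14398\right) = 36531 \left(-3103 - 14398\right) = 36531 \left(-17501\right) = -639329031$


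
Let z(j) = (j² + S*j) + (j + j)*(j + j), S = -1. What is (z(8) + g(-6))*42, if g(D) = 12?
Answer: 13608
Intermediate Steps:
z(j) = -j + 5*j² (z(j) = (j² - j) + (j + j)*(j + j) = (j² - j) + (2*j)*(2*j) = (j² - j) + 4*j² = -j + 5*j²)
(z(8) + g(-6))*42 = (8*(-1 + 5*8) + 12)*42 = (8*(-1 + 40) + 12)*42 = (8*39 + 12)*42 = (312 + 12)*42 = 324*42 = 13608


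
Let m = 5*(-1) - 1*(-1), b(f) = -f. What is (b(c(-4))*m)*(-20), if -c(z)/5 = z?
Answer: -1600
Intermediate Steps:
c(z) = -5*z
m = -4 (m = -5 + 1 = -4)
(b(c(-4))*m)*(-20) = (-(-5)*(-4)*(-4))*(-20) = (-1*20*(-4))*(-20) = -20*(-4)*(-20) = 80*(-20) = -1600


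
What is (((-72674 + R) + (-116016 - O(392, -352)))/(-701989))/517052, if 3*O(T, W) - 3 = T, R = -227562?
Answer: 1249151/1088894449284 ≈ 1.1472e-6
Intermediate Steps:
O(T, W) = 1 + T/3
(((-72674 + R) + (-116016 - O(392, -352)))/(-701989))/517052 = (((-72674 - 227562) + (-116016 - (1 + (⅓)*392)))/(-701989))/517052 = ((-300236 + (-116016 - (1 + 392/3)))*(-1/701989))*(1/517052) = ((-300236 + (-116016 - 1*395/3))*(-1/701989))*(1/517052) = ((-300236 + (-116016 - 395/3))*(-1/701989))*(1/517052) = ((-300236 - 348443/3)*(-1/701989))*(1/517052) = -1249151/3*(-1/701989)*(1/517052) = (1249151/2105967)*(1/517052) = 1249151/1088894449284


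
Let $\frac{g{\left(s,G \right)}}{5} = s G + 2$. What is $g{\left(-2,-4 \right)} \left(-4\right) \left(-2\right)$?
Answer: $400$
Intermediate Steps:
$g{\left(s,G \right)} = 10 + 5 G s$ ($g{\left(s,G \right)} = 5 \left(s G + 2\right) = 5 \left(G s + 2\right) = 5 \left(2 + G s\right) = 10 + 5 G s$)
$g{\left(-2,-4 \right)} \left(-4\right) \left(-2\right) = \left(10 + 5 \left(-4\right) \left(-2\right)\right) \left(-4\right) \left(-2\right) = \left(10 + 40\right) \left(-4\right) \left(-2\right) = 50 \left(-4\right) \left(-2\right) = \left(-200\right) \left(-2\right) = 400$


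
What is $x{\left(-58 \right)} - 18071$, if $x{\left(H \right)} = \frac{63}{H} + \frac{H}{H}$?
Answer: $- \frac{1048123}{58} \approx -18071.0$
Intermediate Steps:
$x{\left(H \right)} = 1 + \frac{63}{H}$ ($x{\left(H \right)} = \frac{63}{H} + 1 = 1 + \frac{63}{H}$)
$x{\left(-58 \right)} - 18071 = \frac{63 - 58}{-58} - 18071 = \left(- \frac{1}{58}\right) 5 - 18071 = - \frac{5}{58} - 18071 = - \frac{1048123}{58}$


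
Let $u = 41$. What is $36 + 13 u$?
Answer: $569$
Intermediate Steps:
$36 + 13 u = 36 + 13 \cdot 41 = 36 + 533 = 569$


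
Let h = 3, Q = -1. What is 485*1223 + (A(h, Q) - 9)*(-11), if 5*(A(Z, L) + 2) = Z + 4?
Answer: 2966303/5 ≈ 5.9326e+5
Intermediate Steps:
A(Z, L) = -6/5 + Z/5 (A(Z, L) = -2 + (Z + 4)/5 = -2 + (4 + Z)/5 = -2 + (⅘ + Z/5) = -6/5 + Z/5)
485*1223 + (A(h, Q) - 9)*(-11) = 485*1223 + ((-6/5 + (⅕)*3) - 9)*(-11) = 593155 + ((-6/5 + ⅗) - 9)*(-11) = 593155 + (-⅗ - 9)*(-11) = 593155 - 48/5*(-11) = 593155 + 528/5 = 2966303/5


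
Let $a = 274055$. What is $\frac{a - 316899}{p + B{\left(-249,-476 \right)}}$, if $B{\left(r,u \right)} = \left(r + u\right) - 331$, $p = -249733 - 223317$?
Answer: $\frac{21422}{237053} \approx 0.090368$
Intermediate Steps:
$p = -473050$
$B{\left(r,u \right)} = -331 + r + u$ ($B{\left(r,u \right)} = \left(r + u\right) - 331 = -331 + r + u$)
$\frac{a - 316899}{p + B{\left(-249,-476 \right)}} = \frac{274055 - 316899}{-473050 - 1056} = - \frac{42844}{-474106} = \left(-42844\right) \left(- \frac{1}{474106}\right) = \frac{21422}{237053}$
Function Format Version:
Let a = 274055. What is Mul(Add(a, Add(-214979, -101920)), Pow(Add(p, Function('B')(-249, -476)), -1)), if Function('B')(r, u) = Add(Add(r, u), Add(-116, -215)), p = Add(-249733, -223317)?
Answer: Rational(21422, 237053) ≈ 0.090368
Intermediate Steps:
p = -473050
Function('B')(r, u) = Add(-331, r, u) (Function('B')(r, u) = Add(Add(r, u), -331) = Add(-331, r, u))
Mul(Add(a, Add(-214979, -101920)), Pow(Add(p, Function('B')(-249, -476)), -1)) = Mul(Add(274055, Add(-214979, -101920)), Pow(Add(-473050, Add(-331, -249, -476)), -1)) = Mul(Add(274055, -316899), Pow(Add(-473050, -1056), -1)) = Mul(-42844, Pow(-474106, -1)) = Mul(-42844, Rational(-1, 474106)) = Rational(21422, 237053)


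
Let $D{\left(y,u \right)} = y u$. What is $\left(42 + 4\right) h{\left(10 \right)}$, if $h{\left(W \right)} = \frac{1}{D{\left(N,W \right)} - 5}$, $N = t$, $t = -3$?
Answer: $- \frac{46}{35} \approx -1.3143$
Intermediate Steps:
$N = -3$
$D{\left(y,u \right)} = u y$
$h{\left(W \right)} = \frac{1}{-5 - 3 W}$ ($h{\left(W \right)} = \frac{1}{W \left(-3\right) - 5} = \frac{1}{- 3 W - 5} = \frac{1}{-5 - 3 W}$)
$\left(42 + 4\right) h{\left(10 \right)} = \frac{42 + 4}{-5 - 30} = \frac{46}{-5 - 30} = \frac{46}{-35} = 46 \left(- \frac{1}{35}\right) = - \frac{46}{35}$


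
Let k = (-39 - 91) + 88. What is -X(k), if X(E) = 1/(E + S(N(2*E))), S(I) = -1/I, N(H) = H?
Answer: 84/3527 ≈ 0.023816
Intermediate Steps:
k = -42 (k = -130 + 88 = -42)
X(E) = 1/(E - 1/(2*E))
-X(k) = -2*(-42)/(-1 + 2*(-42)²) = -2*(-42)/(-1 + 2*1764) = -2*(-42)/(-1 + 3528) = -2*(-42)/3527 = -1*(-84/3527) = 84/3527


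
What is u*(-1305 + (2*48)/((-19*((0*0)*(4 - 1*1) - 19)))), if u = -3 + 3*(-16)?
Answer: 24021459/361 ≈ 66542.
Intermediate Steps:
u = -51 (u = -3 - 48 = -51)
u*(-1305 + (2*48)/((-19*((0*0)*(4 - 1*1) - 19)))) = -51*(-1305 + (2*48)/((-19*((0*0)*(4 - 1*1) - 19)))) = -51*(-1305 + 96/((-19*(0*(4 - 1) - 19)))) = -51*(-1305 + 96/((-19*(0*3 - 19)))) = -51*(-1305 + 96/((-19*(0 - 19)))) = -51*(-1305 + 96/((-19*(-19)))) = -51*(-1305 + 96/361) = -51*(-471009/361) = 24021459/361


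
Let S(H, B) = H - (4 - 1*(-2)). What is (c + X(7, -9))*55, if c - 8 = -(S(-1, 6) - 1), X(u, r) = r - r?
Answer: 880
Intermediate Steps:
S(H, B) = -6 + H (S(H, B) = H - (4 + 2) = H - 1*6 = H - 6 = -6 + H)
X(u, r) = 0
c = 16 (c = 8 - ((-6 - 1) - 1) = 8 - (-7 - 1) = 8 - 1*(-8) = 8 + 8 = 16)
(c + X(7, -9))*55 = (16 + 0)*55 = 16*55 = 880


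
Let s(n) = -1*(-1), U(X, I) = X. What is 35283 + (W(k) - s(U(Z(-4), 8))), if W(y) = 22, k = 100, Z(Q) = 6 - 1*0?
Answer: 35304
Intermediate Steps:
Z(Q) = 6 (Z(Q) = 6 + 0 = 6)
s(n) = 1
35283 + (W(k) - s(U(Z(-4), 8))) = 35283 + (22 - 1*1) = 35283 + (22 - 1) = 35283 + 21 = 35304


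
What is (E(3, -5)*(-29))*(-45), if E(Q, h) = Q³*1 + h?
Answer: 28710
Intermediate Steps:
E(Q, h) = h + Q³ (E(Q, h) = Q³ + h = h + Q³)
(E(3, -5)*(-29))*(-45) = ((-5 + 3³)*(-29))*(-45) = ((-5 + 27)*(-29))*(-45) = (22*(-29))*(-45) = -638*(-45) = 28710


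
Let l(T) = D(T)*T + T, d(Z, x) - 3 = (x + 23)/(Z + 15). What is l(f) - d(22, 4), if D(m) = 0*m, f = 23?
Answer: 713/37 ≈ 19.270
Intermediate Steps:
d(Z, x) = 3 + (23 + x)/(15 + Z) (d(Z, x) = 3 + (x + 23)/(Z + 15) = 3 + (23 + x)/(15 + Z))
D(m) = 0
l(T) = T (l(T) = 0*T + T = 0 + T = T)
l(f) - d(22, 4) = 23 - (68 + 4 + 3*22)/(15 + 22) = 23 - (68 + 4 + 66)/37 = 23 - 138/37 = 713/37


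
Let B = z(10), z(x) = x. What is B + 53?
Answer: 63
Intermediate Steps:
B = 10
B + 53 = 10 + 53 = 63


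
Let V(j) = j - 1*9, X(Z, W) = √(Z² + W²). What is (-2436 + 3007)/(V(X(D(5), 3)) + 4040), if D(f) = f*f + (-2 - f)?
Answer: 2301701/16248628 - 1713*√37/16248628 ≈ 0.14101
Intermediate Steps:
D(f) = -2 + f² - f (D(f) = f² + (-2 - f) = -2 + f² - f)
X(Z, W) = √(W² + Z²)
V(j) = -9 + j (V(j) = j - 9 = -9 + j)
(-2436 + 3007)/(V(X(D(5), 3)) + 4040) = (-2436 + 3007)/((-9 + √(3² + (-2 + 5² - 1*5)²)) + 4040) = 571/((-9 + √(9 + (-2 + 25 - 5)²)) + 4040) = 571/((-9 + √(9 + 18²)) + 4040) = 571/((-9 + √(9 + 324)) + 4040) = 571/((-9 + √333) + 4040) = 571/((-9 + 3*√37) + 4040) = 571/(4031 + 3*√37)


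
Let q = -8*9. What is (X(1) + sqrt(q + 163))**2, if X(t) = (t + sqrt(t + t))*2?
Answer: (2 + sqrt(91) + 2*sqrt(2))**2 ≈ 206.43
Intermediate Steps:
X(t) = 2*t + 2*sqrt(2)*sqrt(t) (X(t) = (t + sqrt(2*t))*2 = (t + sqrt(2)*sqrt(t))*2 = 2*t + 2*sqrt(2)*sqrt(t))
q = -72
(X(1) + sqrt(q + 163))**2 = ((2*1 + 2*sqrt(2)*sqrt(1)) + sqrt(-72 + 163))**2 = ((2 + 2*sqrt(2)*1) + sqrt(91))**2 = ((2 + 2*sqrt(2)) + sqrt(91))**2 = (2 + sqrt(91) + 2*sqrt(2))**2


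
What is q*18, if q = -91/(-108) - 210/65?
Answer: -3353/78 ≈ -42.987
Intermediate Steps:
q = -3353/1404 (q = -91*(-1/108) - 210*1/65 = 91/108 - 42/13 = -3353/1404 ≈ -2.3882)
q*18 = -3353/1404*18 = -3353/78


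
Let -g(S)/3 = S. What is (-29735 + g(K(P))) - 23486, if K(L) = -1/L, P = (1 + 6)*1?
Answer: -372544/7 ≈ -53221.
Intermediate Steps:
P = 7 (P = 7*1 = 7)
g(S) = -3*S
(-29735 + g(K(P))) - 23486 = (-29735 - (-3)/7) - 23486 = (-29735 - 3*(-1/7)) - 23486 = (-29735 + 3/7) - 23486 = -208142/7 - 23486 = -372544/7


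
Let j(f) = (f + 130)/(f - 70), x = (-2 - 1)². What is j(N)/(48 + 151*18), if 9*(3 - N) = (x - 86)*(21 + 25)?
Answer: 4739/8129274 ≈ 0.00058295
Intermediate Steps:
x = 9 (x = (-3)² = 9)
N = 3569/9 (N = 3 - (9 - 86)*(21 + 25)/9 = 3 - (-77)*46/9 = 3 - ⅑*(-3542) = 3 + 3542/9 = 3569/9 ≈ 396.56)
j(f) = (130 + f)/(-70 + f)
j(N)/(48 + 151*18) = ((130 + 3569/9)/(-70 + 3569/9))/(48 + 151*18) = ((4739/9)/(2939/9))/(48 + 2718) = ((9/2939)*(4739/9))/2766 = (4739/2939)*(1/2766) = 4739/8129274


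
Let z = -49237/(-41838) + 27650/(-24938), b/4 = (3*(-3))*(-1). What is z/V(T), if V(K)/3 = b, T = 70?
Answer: 35525803/56341226376 ≈ 0.00063055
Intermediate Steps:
b = 36 (b = 4*((3*(-3))*(-1)) = 4*(-9*(-1)) = 4*9 = 36)
z = 35525803/521678022 (z = -49237*(-1/41838) + 27650*(-1/24938) = 49237/41838 - 13825/12469 = 35525803/521678022 ≈ 0.068099)
V(K) = 108 (V(K) = 3*36 = 108)
z/V(T) = (35525803/521678022)/108 = (35525803/521678022)*(1/108) = 35525803/56341226376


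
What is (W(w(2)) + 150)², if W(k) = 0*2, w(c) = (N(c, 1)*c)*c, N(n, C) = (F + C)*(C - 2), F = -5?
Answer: 22500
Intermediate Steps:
N(n, C) = (-5 + C)*(-2 + C) (N(n, C) = (-5 + C)*(C - 2) = (-5 + C)*(-2 + C))
w(c) = 4*c² (w(c) = ((10 + 1² - 7*1)*c)*c = ((10 + 1 - 7)*c)*c = (4*c)*c = 4*c²)
W(k) = 0
(W(w(2)) + 150)² = (0 + 150)² = 150² = 22500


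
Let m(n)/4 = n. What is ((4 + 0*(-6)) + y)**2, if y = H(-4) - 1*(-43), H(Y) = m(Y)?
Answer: 961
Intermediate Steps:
m(n) = 4*n
H(Y) = 4*Y
y = 27 (y = 4*(-4) - 1*(-43) = -16 + 43 = 27)
((4 + 0*(-6)) + y)**2 = ((4 + 0*(-6)) + 27)**2 = ((4 + 0) + 27)**2 = (4 + 27)**2 = 31**2 = 961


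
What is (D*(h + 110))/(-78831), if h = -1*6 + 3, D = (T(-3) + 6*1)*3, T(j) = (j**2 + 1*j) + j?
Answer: -321/8759 ≈ -0.036648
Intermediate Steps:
T(j) = j**2 + 2*j (T(j) = (j**2 + j) + j = (j + j**2) + j = j**2 + 2*j)
D = 27 (D = (-3*(2 - 3) + 6*1)*3 = (-3*(-1) + 6)*3 = (3 + 6)*3 = 9*3 = 27)
h = -3 (h = -6 + 3 = -3)
(D*(h + 110))/(-78831) = (27*(-3 + 110))/(-78831) = (27*107)*(-1/78831) = 2889*(-1/78831) = -321/8759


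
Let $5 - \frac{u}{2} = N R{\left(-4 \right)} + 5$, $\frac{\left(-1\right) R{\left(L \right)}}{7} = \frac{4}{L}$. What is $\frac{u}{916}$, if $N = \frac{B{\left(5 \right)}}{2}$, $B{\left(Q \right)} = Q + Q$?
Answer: $- \frac{35}{458} \approx -0.076419$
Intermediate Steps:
$R{\left(L \right)} = - \frac{28}{L}$ ($R{\left(L \right)} = - 7 \frac{4}{L} = - \frac{28}{L}$)
$B{\left(Q \right)} = 2 Q$
$N = 5$ ($N = \frac{2 \cdot 5}{2} = 10 \cdot \frac{1}{2} = 5$)
$u = -70$ ($u = 10 - 2 \left(5 \left(- \frac{28}{-4}\right) + 5\right) = 10 - 2 \left(5 \left(\left(-28\right) \left(- \frac{1}{4}\right)\right) + 5\right) = 10 - 2 \left(5 \cdot 7 + 5\right) = 10 - 2 \left(35 + 5\right) = 10 - 80 = -70$)
$\frac{u}{916} = \frac{1}{916} \left(-70\right) = - \frac{35}{458}$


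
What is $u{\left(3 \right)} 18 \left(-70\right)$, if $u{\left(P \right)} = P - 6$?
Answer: $3780$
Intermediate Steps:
$u{\left(P \right)} = -6 + P$
$u{\left(3 \right)} 18 \left(-70\right) = \left(-6 + 3\right) 18 \left(-70\right) = \left(-3\right) 18 \left(-70\right) = \left(-54\right) \left(-70\right) = 3780$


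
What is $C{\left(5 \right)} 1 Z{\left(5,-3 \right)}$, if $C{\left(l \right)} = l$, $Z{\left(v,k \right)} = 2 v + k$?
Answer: $35$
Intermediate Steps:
$Z{\left(v,k \right)} = k + 2 v$
$C{\left(5 \right)} 1 Z{\left(5,-3 \right)} = 5 \cdot 1 \left(-3 + 2 \cdot 5\right) = 5 \left(-3 + 10\right) = 5 \cdot 7 = 35$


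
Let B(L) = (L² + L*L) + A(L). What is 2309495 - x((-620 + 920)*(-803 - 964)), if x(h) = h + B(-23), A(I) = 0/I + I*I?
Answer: 2838008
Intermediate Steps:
A(I) = I² (A(I) = 0 + I² = I²)
B(L) = 3*L² (B(L) = (L² + L*L) + L² = (L² + L²) + L² = 2*L² + L² = 3*L²)
x(h) = 1587 + h (x(h) = h + 3*(-23)² = h + 3*529 = h + 1587 = 1587 + h)
2309495 - x((-620 + 920)*(-803 - 964)) = 2309495 - (1587 + (-620 + 920)*(-803 - 964)) = 2309495 - (1587 + 300*(-1767)) = 2309495 - (1587 - 530100) = 2309495 - 1*(-528513) = 2309495 + 528513 = 2838008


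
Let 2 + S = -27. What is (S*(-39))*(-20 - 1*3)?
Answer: -26013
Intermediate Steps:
S = -29 (S = -2 - 27 = -29)
(S*(-39))*(-20 - 1*3) = (-29*(-39))*(-20 - 1*3) = 1131*(-20 - 3) = 1131*(-23) = -26013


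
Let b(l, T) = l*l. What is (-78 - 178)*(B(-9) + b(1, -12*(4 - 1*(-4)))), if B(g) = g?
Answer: 2048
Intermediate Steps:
b(l, T) = l²
(-78 - 178)*(B(-9) + b(1, -12*(4 - 1*(-4)))) = (-78 - 178)*(-9 + 1²) = -256*(-9 + 1) = -256*(-8) = 2048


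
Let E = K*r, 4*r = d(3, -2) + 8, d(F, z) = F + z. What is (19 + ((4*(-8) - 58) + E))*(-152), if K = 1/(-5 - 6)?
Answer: 119054/11 ≈ 10823.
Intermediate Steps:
r = 9/4 (r = ((3 - 2) + 8)/4 = (1 + 8)/4 = (1/4)*9 = 9/4 ≈ 2.2500)
K = -1/11 (K = 1/(-11) = -1/11 ≈ -0.090909)
E = -9/44 (E = -1/11*9/4 = -9/44 ≈ -0.20455)
(19 + ((4*(-8) - 58) + E))*(-152) = (19 + ((4*(-8) - 58) - 9/44))*(-152) = (19 + ((-32 - 58) - 9/44))*(-152) = (19 + (-90 - 9/44))*(-152) = (19 - 3969/44)*(-152) = -3133/44*(-152) = 119054/11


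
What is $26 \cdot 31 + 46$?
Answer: $852$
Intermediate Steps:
$26 \cdot 31 + 46 = 806 + 46 = 852$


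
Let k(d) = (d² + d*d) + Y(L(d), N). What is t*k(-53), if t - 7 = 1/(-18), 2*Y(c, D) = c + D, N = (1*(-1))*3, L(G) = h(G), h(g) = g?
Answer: 349375/9 ≈ 38819.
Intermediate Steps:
L(G) = G
N = -3 (N = -1*3 = -3)
Y(c, D) = D/2 + c/2 (Y(c, D) = (c + D)/2 = (D + c)/2 = D/2 + c/2)
t = 125/18 (t = 7 + 1/(-18) = 7 - 1/18 = 125/18 ≈ 6.9444)
k(d) = -3/2 + d/2 + 2*d² (k(d) = (d² + d*d) + ((½)*(-3) + d/2) = (d² + d²) + (-3/2 + d/2) = 2*d² + (-3/2 + d/2) = -3/2 + d/2 + 2*d²)
t*k(-53) = 125*(-3/2 + (½)*(-53) + 2*(-53)²)/18 = 125*(-3/2 - 53/2 + 2*2809)/18 = 125*(-3/2 - 53/2 + 5618)/18 = (125/18)*5590 = 349375/9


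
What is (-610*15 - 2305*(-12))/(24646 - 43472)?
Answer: -9255/9413 ≈ -0.98321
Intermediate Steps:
(-610*15 - 2305*(-12))/(24646 - 43472) = (-9150 + 27660)/(-18826) = 18510*(-1/18826) = -9255/9413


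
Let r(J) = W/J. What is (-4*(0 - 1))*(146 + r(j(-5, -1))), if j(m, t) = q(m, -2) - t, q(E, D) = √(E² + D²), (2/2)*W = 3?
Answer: 4085/7 + 3*√29/7 ≈ 585.88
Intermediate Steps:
W = 3
q(E, D) = √(D² + E²)
j(m, t) = √(4 + m²) - t (j(m, t) = √((-2)² + m²) - t = √(4 + m²) - t)
r(J) = 3/J
(-4*(0 - 1))*(146 + r(j(-5, -1))) = (-4*(0 - 1))*(146 + 3/(√(4 + (-5)²) - 1*(-1))) = (-4*(-1))*(146 + 3/(√(4 + 25) + 1)) = 4*(146 + 3/(√29 + 1)) = 4*(146 + 3/(1 + √29)) = 584 + 12/(1 + √29)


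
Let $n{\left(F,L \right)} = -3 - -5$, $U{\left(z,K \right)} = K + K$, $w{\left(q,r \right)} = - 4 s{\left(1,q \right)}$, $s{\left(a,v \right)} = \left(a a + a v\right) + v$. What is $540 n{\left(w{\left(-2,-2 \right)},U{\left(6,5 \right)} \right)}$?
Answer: $1080$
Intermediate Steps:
$s{\left(a,v \right)} = v + a^{2} + a v$ ($s{\left(a,v \right)} = \left(a^{2} + a v\right) + v = v + a^{2} + a v$)
$w{\left(q,r \right)} = -4 - 8 q$ ($w{\left(q,r \right)} = - 4 \left(q + 1^{2} + 1 q\right) = - 4 \left(q + 1 + q\right) = - 4 \left(1 + 2 q\right) = -4 - 8 q$)
$U{\left(z,K \right)} = 2 K$
$n{\left(F,L \right)} = 2$ ($n{\left(F,L \right)} = -3 + 5 = 2$)
$540 n{\left(w{\left(-2,-2 \right)},U{\left(6,5 \right)} \right)} = 540 \cdot 2 = 1080$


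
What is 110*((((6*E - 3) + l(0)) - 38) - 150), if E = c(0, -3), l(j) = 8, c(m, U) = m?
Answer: -20130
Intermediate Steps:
E = 0
110*((((6*E - 3) + l(0)) - 38) - 150) = 110*((((6*0 - 3) + 8) - 38) - 150) = 110*((((0 - 3) + 8) - 38) - 150) = 110*(((-3 + 8) - 38) - 150) = 110*((5 - 38) - 150) = 110*(-33 - 150) = 110*(-183) = -20130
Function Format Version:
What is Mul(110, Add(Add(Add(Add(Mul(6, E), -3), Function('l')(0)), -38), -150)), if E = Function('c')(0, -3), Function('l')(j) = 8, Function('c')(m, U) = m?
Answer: -20130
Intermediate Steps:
E = 0
Mul(110, Add(Add(Add(Add(Mul(6, E), -3), Function('l')(0)), -38), -150)) = Mul(110, Add(Add(Add(Add(Mul(6, 0), -3), 8), -38), -150)) = Mul(110, Add(Add(Add(Add(0, -3), 8), -38), -150)) = Mul(110, Add(Add(Add(-3, 8), -38), -150)) = Mul(110, Add(Add(5, -38), -150)) = Mul(110, Add(-33, -150)) = Mul(110, -183) = -20130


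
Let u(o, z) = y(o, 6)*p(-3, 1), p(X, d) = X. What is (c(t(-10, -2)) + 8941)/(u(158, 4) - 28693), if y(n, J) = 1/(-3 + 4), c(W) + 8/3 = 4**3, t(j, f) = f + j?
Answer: -27007/86088 ≈ -0.31371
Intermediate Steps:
c(W) = 184/3 (c(W) = -8/3 + 4**3 = -8/3 + 64 = 184/3)
y(n, J) = 1 (y(n, J) = 1/1 = 1)
u(o, z) = -3 (u(o, z) = 1*(-3) = -3)
(c(t(-10, -2)) + 8941)/(u(158, 4) - 28693) = (184/3 + 8941)/(-3 - 28693) = (27007/3)/(-28696) = (27007/3)*(-1/28696) = -27007/86088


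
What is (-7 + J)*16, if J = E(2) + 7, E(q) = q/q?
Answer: 16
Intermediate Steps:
E(q) = 1
J = 8 (J = 1 + 7 = 8)
(-7 + J)*16 = (-7 + 8)*16 = 1*16 = 16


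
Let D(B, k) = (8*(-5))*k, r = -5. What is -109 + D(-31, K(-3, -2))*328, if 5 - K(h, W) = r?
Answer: -131309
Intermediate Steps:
K(h, W) = 10 (K(h, W) = 5 - 1*(-5) = 5 + 5 = 10)
D(B, k) = -40*k
-109 + D(-31, K(-3, -2))*328 = -109 - 40*10*328 = -109 - 400*328 = -109 - 131200 = -131309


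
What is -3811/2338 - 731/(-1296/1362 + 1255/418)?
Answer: -162909184275/454967786 ≈ -358.07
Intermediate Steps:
-3811/2338 - 731/(-1296/1362 + 1255/418) = -3811*1/2338 - 731/(-1296*1/1362 + 1255*(1/418)) = -3811/2338 - 731/(-216/227 + 1255/418) = -3811/2338 - 731/194597/94886 = -3811/2338 - 731*94886/194597 = -3811/2338 - 69361666/194597 = -162909184275/454967786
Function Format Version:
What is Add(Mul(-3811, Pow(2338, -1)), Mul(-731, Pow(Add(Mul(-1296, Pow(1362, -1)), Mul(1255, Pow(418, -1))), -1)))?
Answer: Rational(-162909184275, 454967786) ≈ -358.07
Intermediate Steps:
Add(Mul(-3811, Pow(2338, -1)), Mul(-731, Pow(Add(Mul(-1296, Pow(1362, -1)), Mul(1255, Pow(418, -1))), -1))) = Add(Mul(-3811, Rational(1, 2338)), Mul(-731, Pow(Add(Mul(-1296, Rational(1, 1362)), Mul(1255, Rational(1, 418))), -1))) = Add(Rational(-3811, 2338), Mul(-731, Pow(Add(Rational(-216, 227), Rational(1255, 418)), -1))) = Add(Rational(-3811, 2338), Mul(-731, Pow(Rational(194597, 94886), -1))) = Add(Rational(-3811, 2338), Mul(-731, Rational(94886, 194597))) = Add(Rational(-3811, 2338), Rational(-69361666, 194597)) = Rational(-162909184275, 454967786)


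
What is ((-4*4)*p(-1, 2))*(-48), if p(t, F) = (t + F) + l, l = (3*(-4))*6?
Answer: -54528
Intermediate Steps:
l = -72 (l = -12*6 = -72)
p(t, F) = -72 + F + t (p(t, F) = (t + F) - 72 = (F + t) - 72 = -72 + F + t)
((-4*4)*p(-1, 2))*(-48) = ((-4*4)*(-72 + 2 - 1))*(-48) = -16*(-71)*(-48) = 1136*(-48) = -54528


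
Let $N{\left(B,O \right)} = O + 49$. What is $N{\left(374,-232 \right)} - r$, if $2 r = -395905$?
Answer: $\frac{395539}{2} \approx 1.9777 \cdot 10^{5}$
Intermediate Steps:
$N{\left(B,O \right)} = 49 + O$
$r = - \frac{395905}{2}$ ($r = \frac{1}{2} \left(-395905\right) = - \frac{395905}{2} \approx -1.9795 \cdot 10^{5}$)
$N{\left(374,-232 \right)} - r = \left(49 - 232\right) - - \frac{395905}{2} = -183 + \frac{395905}{2} = \frac{395539}{2}$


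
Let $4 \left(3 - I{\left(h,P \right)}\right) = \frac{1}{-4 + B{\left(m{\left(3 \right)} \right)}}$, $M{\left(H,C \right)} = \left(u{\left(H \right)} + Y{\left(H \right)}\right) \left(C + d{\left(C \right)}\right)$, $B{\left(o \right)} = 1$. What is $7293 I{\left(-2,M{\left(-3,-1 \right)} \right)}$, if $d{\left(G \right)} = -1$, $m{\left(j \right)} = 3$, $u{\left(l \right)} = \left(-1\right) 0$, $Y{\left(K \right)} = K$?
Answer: $\frac{89947}{4} \approx 22487.0$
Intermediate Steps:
$u{\left(l \right)} = 0$
$M{\left(H,C \right)} = H \left(-1 + C\right)$ ($M{\left(H,C \right)} = \left(0 + H\right) \left(C - 1\right) = H \left(-1 + C\right)$)
$I{\left(h,P \right)} = \frac{37}{12}$ ($I{\left(h,P \right)} = 3 - \frac{1}{4 \left(-4 + 1\right)} = 3 - \frac{1}{4 \left(-3\right)} = 3 - - \frac{1}{12} = 3 + \frac{1}{12} = \frac{37}{12}$)
$7293 I{\left(-2,M{\left(-3,-1 \right)} \right)} = 7293 \cdot \frac{37}{12} = \frac{89947}{4}$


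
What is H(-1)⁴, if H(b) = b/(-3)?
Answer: 1/81 ≈ 0.012346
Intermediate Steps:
H(b) = -b/3 (H(b) = b*(-⅓) = -b/3)
H(-1)⁴ = (-⅓*(-1))⁴ = (⅓)⁴ = 1/81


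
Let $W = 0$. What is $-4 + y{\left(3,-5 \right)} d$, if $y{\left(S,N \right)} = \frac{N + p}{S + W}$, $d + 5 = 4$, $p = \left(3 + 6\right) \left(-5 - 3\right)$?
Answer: $\frac{65}{3} \approx 21.667$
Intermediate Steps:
$p = -72$ ($p = 9 \left(-8\right) = -72$)
$d = -1$ ($d = -5 + 4 = -1$)
$y{\left(S,N \right)} = \frac{-72 + N}{S}$ ($y{\left(S,N \right)} = \frac{N - 72}{S + 0} = \frac{-72 + N}{S}$)
$-4 + y{\left(3,-5 \right)} d = -4 + \frac{-72 - 5}{3} \left(-1\right) = -4 + \frac{1}{3} \left(-77\right) \left(-1\right) = -4 - - \frac{77}{3} = -4 + \frac{77}{3} = \frac{65}{3}$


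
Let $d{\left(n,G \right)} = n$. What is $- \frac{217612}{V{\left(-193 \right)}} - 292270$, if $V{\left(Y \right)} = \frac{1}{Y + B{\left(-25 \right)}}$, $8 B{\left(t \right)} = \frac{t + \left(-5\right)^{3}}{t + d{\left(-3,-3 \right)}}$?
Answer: $\frac{1163711463}{28} \approx 4.1561 \cdot 10^{7}$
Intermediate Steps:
$B{\left(t \right)} = \frac{-125 + t}{8 \left(-3 + t\right)}$ ($B{\left(t \right)} = \frac{\left(t + \left(-5\right)^{3}\right) \frac{1}{t - 3}}{8} = \frac{\left(t - 125\right) \frac{1}{-3 + t}}{8} = \frac{\left(-125 + t\right) \frac{1}{-3 + t}}{8} = \frac{\frac{1}{-3 + t} \left(-125 + t\right)}{8} = \frac{-125 + t}{8 \left(-3 + t\right)}$)
$V{\left(Y \right)} = \frac{1}{\frac{75}{112} + Y}$ ($V{\left(Y \right)} = \frac{1}{Y + \frac{-125 - 25}{8 \left(-3 - 25\right)}} = \frac{1}{Y + \frac{1}{8} \frac{1}{-28} \left(-150\right)} = \frac{1}{Y + \frac{1}{8} \left(- \frac{1}{28}\right) \left(-150\right)} = \frac{1}{Y + \frac{75}{112}} = \frac{1}{\frac{75}{112} + Y}$)
$- \frac{217612}{V{\left(-193 \right)}} - 292270 = - \frac{217612}{112 \frac{1}{75 + 112 \left(-193\right)}} - 292270 = - \frac{217612}{112 \frac{1}{75 - 21616}} - 292270 = - \frac{217612}{112 \frac{1}{-21541}} - 292270 = - \frac{217612}{112 \left(- \frac{1}{21541}\right)} - 292270 = - \frac{217612}{- \frac{112}{21541}} - 292270 = \left(-217612\right) \left(- \frac{21541}{112}\right) - 292270 = \frac{1171895023}{28} - 292270 = \frac{1163711463}{28}$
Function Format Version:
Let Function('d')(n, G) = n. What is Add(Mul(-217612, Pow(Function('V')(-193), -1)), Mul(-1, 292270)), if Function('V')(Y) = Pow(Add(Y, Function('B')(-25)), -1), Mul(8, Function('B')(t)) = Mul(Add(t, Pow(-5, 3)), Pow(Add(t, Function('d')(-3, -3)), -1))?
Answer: Rational(1163711463, 28) ≈ 4.1561e+7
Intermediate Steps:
Function('B')(t) = Mul(Rational(1, 8), Pow(Add(-3, t), -1), Add(-125, t)) (Function('B')(t) = Mul(Rational(1, 8), Mul(Add(t, Pow(-5, 3)), Pow(Add(t, -3), -1))) = Mul(Rational(1, 8), Mul(Add(t, -125), Pow(Add(-3, t), -1))) = Mul(Rational(1, 8), Mul(Add(-125, t), Pow(Add(-3, t), -1))) = Mul(Rational(1, 8), Mul(Pow(Add(-3, t), -1), Add(-125, t))) = Mul(Rational(1, 8), Pow(Add(-3, t), -1), Add(-125, t)))
Function('V')(Y) = Pow(Add(Rational(75, 112), Y), -1) (Function('V')(Y) = Pow(Add(Y, Mul(Rational(1, 8), Pow(Add(-3, -25), -1), Add(-125, -25))), -1) = Pow(Add(Y, Mul(Rational(1, 8), Pow(-28, -1), -150)), -1) = Pow(Add(Y, Mul(Rational(1, 8), Rational(-1, 28), -150)), -1) = Pow(Add(Y, Rational(75, 112)), -1) = Pow(Add(Rational(75, 112), Y), -1))
Add(Mul(-217612, Pow(Function('V')(-193), -1)), Mul(-1, 292270)) = Add(Mul(-217612, Pow(Mul(112, Pow(Add(75, Mul(112, -193)), -1)), -1)), Mul(-1, 292270)) = Add(Mul(-217612, Pow(Mul(112, Pow(Add(75, -21616), -1)), -1)), -292270) = Add(Mul(-217612, Pow(Mul(112, Pow(-21541, -1)), -1)), -292270) = Add(Mul(-217612, Pow(Mul(112, Rational(-1, 21541)), -1)), -292270) = Add(Mul(-217612, Pow(Rational(-112, 21541), -1)), -292270) = Add(Mul(-217612, Rational(-21541, 112)), -292270) = Add(Rational(1171895023, 28), -292270) = Rational(1163711463, 28)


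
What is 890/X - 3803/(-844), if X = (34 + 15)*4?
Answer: 374137/41356 ≈ 9.0467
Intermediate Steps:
X = 196 (X = 49*4 = 196)
890/X - 3803/(-844) = 890/196 - 3803/(-844) = 890*(1/196) - 3803*(-1/844) = 445/98 + 3803/844 = 374137/41356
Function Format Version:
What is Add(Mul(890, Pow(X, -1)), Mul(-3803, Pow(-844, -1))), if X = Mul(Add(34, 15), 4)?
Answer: Rational(374137, 41356) ≈ 9.0467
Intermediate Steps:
X = 196 (X = Mul(49, 4) = 196)
Add(Mul(890, Pow(X, -1)), Mul(-3803, Pow(-844, -1))) = Add(Mul(890, Pow(196, -1)), Mul(-3803, Pow(-844, -1))) = Add(Mul(890, Rational(1, 196)), Mul(-3803, Rational(-1, 844))) = Add(Rational(445, 98), Rational(3803, 844)) = Rational(374137, 41356)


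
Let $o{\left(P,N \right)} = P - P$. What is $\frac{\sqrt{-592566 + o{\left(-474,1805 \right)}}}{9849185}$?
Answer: $\frac{i \sqrt{592566}}{9849185} \approx 7.8157 \cdot 10^{-5} i$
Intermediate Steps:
$o{\left(P,N \right)} = 0$
$\frac{\sqrt{-592566 + o{\left(-474,1805 \right)}}}{9849185} = \frac{\sqrt{-592566 + 0}}{9849185} = \sqrt{-592566} \cdot \frac{1}{9849185} = i \sqrt{592566} \cdot \frac{1}{9849185} = \frac{i \sqrt{592566}}{9849185}$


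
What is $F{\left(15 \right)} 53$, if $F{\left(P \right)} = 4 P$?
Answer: $3180$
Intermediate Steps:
$F{\left(15 \right)} 53 = 4 \cdot 15 \cdot 53 = 60 \cdot 53 = 3180$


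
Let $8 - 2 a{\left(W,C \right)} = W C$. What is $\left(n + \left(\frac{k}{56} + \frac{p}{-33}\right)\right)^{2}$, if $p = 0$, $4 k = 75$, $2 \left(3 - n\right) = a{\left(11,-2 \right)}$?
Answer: $\frac{870489}{50176} \approx 17.349$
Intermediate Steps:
$a{\left(W,C \right)} = 4 - \frac{C W}{2}$ ($a{\left(W,C \right)} = 4 - \frac{W C}{2} = 4 - \frac{C W}{2}$)
$n = - \frac{9}{2}$ ($n = 3 - \frac{4 - \left(-1\right) 11}{2} = 3 - \frac{4 + 11}{2} = 3 - \frac{15}{2} = - \frac{9}{2} \approx -4.5$)
$k = \frac{75}{4}$ ($k = \frac{1}{4} \cdot 75 = \frac{75}{4} \approx 18.75$)
$\left(n + \left(\frac{k}{56} + \frac{p}{-33}\right)\right)^{2} = \left(- \frac{9}{2} + \left(\frac{75}{4 \cdot 56} + \frac{0}{-33}\right)\right)^{2} = \left(- \frac{9}{2} + \left(\frac{75}{4} \cdot \frac{1}{56} + 0 \left(- \frac{1}{33}\right)\right)\right)^{2} = \left(- \frac{9}{2} + \left(\frac{75}{224} + 0\right)\right)^{2} = \left(- \frac{9}{2} + \frac{75}{224}\right)^{2} = \left(- \frac{933}{224}\right)^{2} = \frac{870489}{50176}$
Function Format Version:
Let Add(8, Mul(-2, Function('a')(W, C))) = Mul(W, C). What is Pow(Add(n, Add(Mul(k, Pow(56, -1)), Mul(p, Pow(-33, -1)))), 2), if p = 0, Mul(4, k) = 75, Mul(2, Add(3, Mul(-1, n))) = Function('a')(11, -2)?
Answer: Rational(870489, 50176) ≈ 17.349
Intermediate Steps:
Function('a')(W, C) = Add(4, Mul(Rational(-1, 2), C, W)) (Function('a')(W, C) = Add(4, Mul(Rational(-1, 2), Mul(W, C))) = Add(4, Mul(Rational(-1, 2), Mul(C, W))) = Add(4, Mul(Rational(-1, 2), C, W)))
n = Rational(-9, 2) (n = Add(3, Mul(Rational(-1, 2), Add(4, Mul(Rational(-1, 2), -2, 11)))) = Add(3, Mul(Rational(-1, 2), Add(4, 11))) = Add(3, Mul(Rational(-1, 2), 15)) = Add(3, Rational(-15, 2)) = Rational(-9, 2) ≈ -4.5000)
k = Rational(75, 4) (k = Mul(Rational(1, 4), 75) = Rational(75, 4) ≈ 18.750)
Pow(Add(n, Add(Mul(k, Pow(56, -1)), Mul(p, Pow(-33, -1)))), 2) = Pow(Add(Rational(-9, 2), Add(Mul(Rational(75, 4), Pow(56, -1)), Mul(0, Pow(-33, -1)))), 2) = Pow(Add(Rational(-9, 2), Add(Mul(Rational(75, 4), Rational(1, 56)), Mul(0, Rational(-1, 33)))), 2) = Pow(Add(Rational(-9, 2), Add(Rational(75, 224), 0)), 2) = Pow(Add(Rational(-9, 2), Rational(75, 224)), 2) = Pow(Rational(-933, 224), 2) = Rational(870489, 50176)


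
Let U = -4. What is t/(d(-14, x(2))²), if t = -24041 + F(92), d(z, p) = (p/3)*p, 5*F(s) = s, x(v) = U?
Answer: -1081017/1280 ≈ -844.54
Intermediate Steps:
x(v) = -4
F(s) = s/5
d(z, p) = p²/3 (d(z, p) = (p*(⅓))*p = (p/3)*p = p²/3)
t = -120113/5 (t = -24041 + (⅕)*92 = -24041 + 92/5 = -120113/5 ≈ -24023.)
t/(d(-14, x(2))²) = -120113/(5*(((⅓)*(-4)²)²)) = -120113/(5*(((⅓)*16)²)) = -120113/(5*((16/3)²)) = -120113/(5*256/9) = -120113/5*9/256 = -1081017/1280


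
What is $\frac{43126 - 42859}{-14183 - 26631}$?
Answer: $- \frac{267}{40814} \approx -0.0065419$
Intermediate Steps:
$\frac{43126 - 42859}{-14183 - 26631} = \frac{267}{-40814} = 267 \left(- \frac{1}{40814}\right) = - \frac{267}{40814}$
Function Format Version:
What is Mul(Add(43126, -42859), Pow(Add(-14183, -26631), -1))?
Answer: Rational(-267, 40814) ≈ -0.0065419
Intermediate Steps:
Mul(Add(43126, -42859), Pow(Add(-14183, -26631), -1)) = Mul(267, Pow(-40814, -1)) = Mul(267, Rational(-1, 40814)) = Rational(-267, 40814)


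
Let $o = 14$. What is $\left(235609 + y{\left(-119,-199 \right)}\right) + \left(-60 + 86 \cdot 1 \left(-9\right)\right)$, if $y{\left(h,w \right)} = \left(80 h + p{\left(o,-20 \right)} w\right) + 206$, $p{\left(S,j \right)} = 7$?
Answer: $224068$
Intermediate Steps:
$y{\left(h,w \right)} = 206 + 7 w + 80 h$ ($y{\left(h,w \right)} = \left(80 h + 7 w\right) + 206 = \left(7 w + 80 h\right) + 206 = 206 + 7 w + 80 h$)
$\left(235609 + y{\left(-119,-199 \right)}\right) + \left(-60 + 86 \cdot 1 \left(-9\right)\right) = \left(235609 + \left(206 + 7 \left(-199\right) + 80 \left(-119\right)\right)\right) + \left(-60 + 86 \cdot 1 \left(-9\right)\right) = \left(235609 - 10707\right) + \left(-60 + 86 \left(-9\right)\right) = \left(235609 - 10707\right) - 834 = 224902 - 834 = 224068$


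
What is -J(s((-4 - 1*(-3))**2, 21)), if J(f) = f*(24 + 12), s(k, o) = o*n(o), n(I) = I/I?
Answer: -756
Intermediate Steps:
n(I) = 1
s(k, o) = o (s(k, o) = o*1 = o)
J(f) = 36*f (J(f) = f*36 = 36*f)
-J(s((-4 - 1*(-3))**2, 21)) = -36*21 = -1*756 = -756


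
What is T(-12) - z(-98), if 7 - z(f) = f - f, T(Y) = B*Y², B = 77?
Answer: 11081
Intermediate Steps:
T(Y) = 77*Y²
z(f) = 7 (z(f) = 7 - (f - f) = 7 - 1*0 = 7 + 0 = 7)
T(-12) - z(-98) = 77*(-12)² - 1*7 = 77*144 - 7 = 11088 - 7 = 11081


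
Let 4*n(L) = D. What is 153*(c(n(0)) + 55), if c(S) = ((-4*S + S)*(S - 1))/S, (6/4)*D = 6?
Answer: 8415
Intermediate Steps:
D = 4 (D = (2/3)*6 = 4)
n(L) = 1 (n(L) = (1/4)*4 = 1)
c(S) = 3 - 3*S (c(S) = ((-3*S)*(-1 + S))/S = (-3*S*(-1 + S))/S = 3 - 3*S)
153*(c(n(0)) + 55) = 153*((3 - 3*1) + 55) = 153*((3 - 3) + 55) = 153*(0 + 55) = 153*55 = 8415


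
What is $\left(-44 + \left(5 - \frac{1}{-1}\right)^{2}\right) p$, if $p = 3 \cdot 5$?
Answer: $-120$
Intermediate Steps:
$p = 15$
$\left(-44 + \left(5 - \frac{1}{-1}\right)^{2}\right) p = \left(-44 + \left(5 - \frac{1}{-1}\right)^{2}\right) 15 = \left(-44 + \left(5 - -1\right)^{2}\right) 15 = \left(-44 + \left(5 + 1\right)^{2}\right) 15 = \left(-44 + 6^{2}\right) 15 = \left(-44 + 36\right) 15 = \left(-8\right) 15 = -120$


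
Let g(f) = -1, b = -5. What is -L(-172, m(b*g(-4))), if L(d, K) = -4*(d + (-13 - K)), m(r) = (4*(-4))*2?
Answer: -612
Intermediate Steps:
m(r) = -32 (m(r) = -16*2 = -32)
L(d, K) = 52 - 4*d + 4*K (L(d, K) = -4*(-13 + d - K) = 52 - 4*d + 4*K)
-L(-172, m(b*g(-4))) = -(52 - 4*(-172) + 4*(-32)) = -(52 + 688 - 128) = -1*612 = -612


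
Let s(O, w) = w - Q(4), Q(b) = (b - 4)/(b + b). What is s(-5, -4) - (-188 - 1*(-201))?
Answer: -17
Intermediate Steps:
Q(b) = (-4 + b)/(2*b) (Q(b) = (-4 + b)/((2*b)) = (-4 + b)*(1/(2*b)) = (-4 + b)/(2*b))
s(O, w) = w (s(O, w) = w - (-4 + 4)/(2*4) = w - 0/(2*4) = w - 1*0 = w + 0 = w)
s(-5, -4) - (-188 - 1*(-201)) = -4 - (-188 - 1*(-201)) = -4 - (-188 + 201) = -4 - 1*13 = -4 - 13 = -17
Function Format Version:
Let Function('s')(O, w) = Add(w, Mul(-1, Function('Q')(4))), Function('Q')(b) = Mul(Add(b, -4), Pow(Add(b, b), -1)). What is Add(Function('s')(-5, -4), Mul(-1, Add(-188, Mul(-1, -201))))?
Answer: -17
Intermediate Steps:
Function('Q')(b) = Mul(Rational(1, 2), Pow(b, -1), Add(-4, b)) (Function('Q')(b) = Mul(Add(-4, b), Pow(Mul(2, b), -1)) = Mul(Add(-4, b), Mul(Rational(1, 2), Pow(b, -1))) = Mul(Rational(1, 2), Pow(b, -1), Add(-4, b)))
Function('s')(O, w) = w (Function('s')(O, w) = Add(w, Mul(-1, Mul(Rational(1, 2), Pow(4, -1), Add(-4, 4)))) = Add(w, Mul(-1, Mul(Rational(1, 2), Rational(1, 4), 0))) = Add(w, Mul(-1, 0)) = Add(w, 0) = w)
Add(Function('s')(-5, -4), Mul(-1, Add(-188, Mul(-1, -201)))) = Add(-4, Mul(-1, Add(-188, Mul(-1, -201)))) = Add(-4, Mul(-1, Add(-188, 201))) = Add(-4, Mul(-1, 13)) = Add(-4, -13) = -17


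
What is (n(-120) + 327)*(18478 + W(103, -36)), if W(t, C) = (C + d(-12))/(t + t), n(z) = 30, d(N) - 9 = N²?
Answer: 1358950845/206 ≈ 6.5968e+6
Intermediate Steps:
d(N) = 9 + N²
W(t, C) = (153 + C)/(2*t) (W(t, C) = (C + (9 + (-12)²))/(t + t) = (C + (9 + 144))/((2*t)) = (C + 153)*(1/(2*t)) = (153 + C)*(1/(2*t)) = (153 + C)/(2*t))
(n(-120) + 327)*(18478 + W(103, -36)) = (30 + 327)*(18478 + (½)*(153 - 36)/103) = 357*(18478 + (½)*(1/103)*117) = 357*(18478 + 117/206) = 357*(3806585/206) = 1358950845/206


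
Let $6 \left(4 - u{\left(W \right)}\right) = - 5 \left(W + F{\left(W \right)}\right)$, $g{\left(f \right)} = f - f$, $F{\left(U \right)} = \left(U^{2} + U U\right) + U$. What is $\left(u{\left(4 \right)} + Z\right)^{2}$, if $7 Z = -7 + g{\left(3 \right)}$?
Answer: $\frac{11881}{9} \approx 1320.1$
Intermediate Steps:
$F{\left(U \right)} = U + 2 U^{2}$ ($F{\left(U \right)} = \left(U^{2} + U^{2}\right) + U = 2 U^{2} + U = U + 2 U^{2}$)
$g{\left(f \right)} = 0$
$u{\left(W \right)} = 4 + \frac{5 W}{6} + \frac{5 W \left(1 + 2 W\right)}{6}$ ($u{\left(W \right)} = 4 - \frac{\left(-5\right) \left(W + W \left(1 + 2 W\right)\right)}{6} = 4 - \frac{- 5 W - 5 W \left(1 + 2 W\right)}{6} = 4 + \left(\frac{5 W}{6} + \frac{5 W \left(1 + 2 W\right)}{6}\right) = 4 + \frac{5 W}{6} + \frac{5 W \left(1 + 2 W\right)}{6}$)
$Z = -1$ ($Z = \frac{-7 + 0}{7} = \frac{1}{7} \left(-7\right) = -1$)
$\left(u{\left(4 \right)} + Z\right)^{2} = \left(\left(4 + \frac{5}{3} \cdot 4 + \frac{5 \cdot 4^{2}}{3}\right) - 1\right)^{2} = \left(\left(4 + \frac{20}{3} + \frac{5}{3} \cdot 16\right) - 1\right)^{2} = \left(\left(4 + \frac{20}{3} + \frac{80}{3}\right) - 1\right)^{2} = \left(\frac{112}{3} - 1\right)^{2} = \left(\frac{109}{3}\right)^{2} = \frac{11881}{9}$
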